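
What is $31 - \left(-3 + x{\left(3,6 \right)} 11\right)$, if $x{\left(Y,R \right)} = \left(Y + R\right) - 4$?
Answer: $-21$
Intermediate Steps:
$x{\left(Y,R \right)} = -4 + R + Y$ ($x{\left(Y,R \right)} = \left(R + Y\right) - 4 = -4 + R + Y$)
$31 - \left(-3 + x{\left(3,6 \right)} 11\right) = 31 - \left(-3 + \left(-4 + 6 + 3\right) 11\right) = 31 - \left(-3 + 5 \cdot 11\right) = 31 - \left(-3 + 55\right) = 31 - 52 = -21$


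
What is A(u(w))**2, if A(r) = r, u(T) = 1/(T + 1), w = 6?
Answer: 1/49 ≈ 0.020408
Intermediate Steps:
u(T) = 1/(1 + T)
A(u(w))**2 = (1/(1 + 6))**2 = (1/7)**2 = 1/49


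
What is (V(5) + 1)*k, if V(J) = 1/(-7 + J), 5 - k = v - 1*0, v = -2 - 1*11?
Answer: 9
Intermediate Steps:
v = -13 (v = -2 - 11 = -13)
k = 18 (k = 5 - (-13 - 1*0) = 5 - (-13 + 0) = 5 - 1*(-13) = 5 + 13 = 18)
(V(5) + 1)*k = (1/(-7 + 5) + 1)*18 = (1/(-2) + 1)*18 = (-1/2 + 1)*18 = (1/2)*18 = 9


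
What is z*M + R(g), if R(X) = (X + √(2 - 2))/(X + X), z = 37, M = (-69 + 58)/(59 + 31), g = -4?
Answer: -181/45 ≈ -4.0222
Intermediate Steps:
M = -11/90 ≈ -0.12222
R(X) = ½ (R(X) = (X + √0)/((2*X)) = (X + 0)*(1/(2*X)) = X*(1/(2*X)) = ½)
z*M + R(g) = 37*(-11/90) + ½ = -407/90 + ½ = -181/45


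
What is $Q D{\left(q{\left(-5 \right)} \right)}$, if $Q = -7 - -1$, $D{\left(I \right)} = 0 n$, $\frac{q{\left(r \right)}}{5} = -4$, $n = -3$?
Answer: $0$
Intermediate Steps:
$q{\left(r \right)} = -20$ ($q{\left(r \right)} = 5 \left(-4\right) = -20$)
$D{\left(I \right)} = 0$ ($D{\left(I \right)} = 0 \left(-3\right) = 0$)
$Q = -6$ ($Q = -7 + 1 = -6$)
$Q D{\left(q{\left(-5 \right)} \right)} = \left(-6\right) 0 = 0$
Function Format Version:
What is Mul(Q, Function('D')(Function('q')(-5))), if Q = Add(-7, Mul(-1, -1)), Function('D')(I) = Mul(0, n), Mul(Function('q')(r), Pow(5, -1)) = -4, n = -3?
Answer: 0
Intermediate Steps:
Function('q')(r) = -20 (Function('q')(r) = Mul(5, -4) = -20)
Function('D')(I) = 0 (Function('D')(I) = Mul(0, -3) = 0)
Q = -6 (Q = Add(-7, 1) = -6)
Mul(Q, Function('D')(Function('q')(-5))) = Mul(-6, 0) = 0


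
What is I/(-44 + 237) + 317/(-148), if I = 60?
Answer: -52301/28564 ≈ -1.8310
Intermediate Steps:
I/(-44 + 237) + 317/(-148) = 60/(-44 + 237) + 317/(-148) = 60/193 + 317*(-1/148) = 60*(1/193) - 317/148 = 60/193 - 317/148 = -52301/28564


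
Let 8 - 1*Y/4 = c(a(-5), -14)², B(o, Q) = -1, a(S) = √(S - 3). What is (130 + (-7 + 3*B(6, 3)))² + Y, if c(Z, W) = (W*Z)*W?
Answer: 1243744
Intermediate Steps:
a(S) = √(-3 + S)
c(Z, W) = Z*W²
Y = 1229344 (Y = 32 - 4*(√(-3 - 5)*(-14)²)² = 32 - 4*(√(-8)*196)² = 32 - 4*((2*I*√2)*196)² = 32 - 4*(392*I*√2)² = 32 - 4*(-307328) = 32 + 1229312 = 1229344)
(130 + (-7 + 3*B(6, 3)))² + Y = (130 + (-7 + 3*(-1)))² + 1229344 = (130 + (-7 - 3))² + 1229344 = (130 - 10)² + 1229344 = 120² + 1229344 = 14400 + 1229344 = 1243744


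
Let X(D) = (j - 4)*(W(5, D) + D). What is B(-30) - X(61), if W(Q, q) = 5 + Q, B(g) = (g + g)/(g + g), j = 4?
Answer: 1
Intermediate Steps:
B(g) = 1 (B(g) = (2*g)/((2*g)) = (2*g)*(1/(2*g)) = 1)
X(D) = 0 (X(D) = (4 - 4)*((5 + 5) + D) = 0*(10 + D) = 0)
B(-30) - X(61) = 1 - 1*0 = 1 + 0 = 1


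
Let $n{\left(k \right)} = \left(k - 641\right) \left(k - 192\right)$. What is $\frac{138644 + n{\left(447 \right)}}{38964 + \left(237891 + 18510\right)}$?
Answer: $\frac{89174}{295365} \approx 0.30191$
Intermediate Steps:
$n{\left(k \right)} = \left(-641 + k\right) \left(-192 + k\right)$
$\frac{138644 + n{\left(447 \right)}}{38964 + \left(237891 + 18510\right)} = \frac{138644 + \left(123072 + 447^{2} - 372351\right)}{38964 + \left(237891 + 18510\right)} = \frac{138644 + \left(123072 + 199809 - 372351\right)}{38964 + 256401} = \frac{138644 - 49470}{295365} = 89174 \cdot \frac{1}{295365} = \frac{89174}{295365}$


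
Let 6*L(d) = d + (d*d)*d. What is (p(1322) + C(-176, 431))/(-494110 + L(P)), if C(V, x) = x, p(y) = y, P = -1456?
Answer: -5259/1544796466 ≈ -3.4043e-6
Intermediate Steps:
L(d) = d/6 + d**3/6 (L(d) = (d + (d*d)*d)/6 = (d + d**2*d)/6 = (d + d**3)/6 = d/6 + d**3/6)
(p(1322) + C(-176, 431))/(-494110 + L(P)) = (1322 + 431)/(-494110 + (1/6)*(-1456)*(1 + (-1456)**2)) = 1753/(-494110 + (1/6)*(-1456)*(1 + 2119936)) = 1753/(-494110 + (1/6)*(-1456)*2119937) = 1753/(-494110 - 1543314136/3) = 1753/(-1544796466/3) = 1753*(-3/1544796466) = -5259/1544796466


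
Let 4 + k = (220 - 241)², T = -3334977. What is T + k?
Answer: -3334540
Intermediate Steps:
k = 437 (k = -4 + (220 - 241)² = -4 + (-21)² = -4 + 441 = 437)
T + k = -3334977 + 437 = -3334540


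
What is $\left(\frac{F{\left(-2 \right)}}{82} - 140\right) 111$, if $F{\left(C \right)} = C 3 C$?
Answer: $- \frac{636474}{41} \approx -15524.0$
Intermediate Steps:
$F{\left(C \right)} = 3 C^{2}$ ($F{\left(C \right)} = 3 C C = 3 C^{2}$)
$\left(\frac{F{\left(-2 \right)}}{82} - 140\right) 111 = \left(\frac{3 \left(-2\right)^{2}}{82} - 140\right) 111 = \left(3 \cdot 4 \cdot \frac{1}{82} - 140\right) 111 = \left(12 \cdot \frac{1}{82} - 140\right) 111 = \left(\frac{6}{41} - 140\right) 111 = \left(- \frac{5734}{41}\right) 111 = - \frac{636474}{41}$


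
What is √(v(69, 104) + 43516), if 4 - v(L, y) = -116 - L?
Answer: √43705 ≈ 209.06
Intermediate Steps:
v(L, y) = 120 + L (v(L, y) = 4 - (-116 - L) = 4 + (116 + L) = 120 + L)
√(v(69, 104) + 43516) = √((120 + 69) + 43516) = √(189 + 43516) = √43705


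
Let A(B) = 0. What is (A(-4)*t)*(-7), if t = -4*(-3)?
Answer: 0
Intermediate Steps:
t = 12
(A(-4)*t)*(-7) = (0*12)*(-7) = 0*(-7) = 0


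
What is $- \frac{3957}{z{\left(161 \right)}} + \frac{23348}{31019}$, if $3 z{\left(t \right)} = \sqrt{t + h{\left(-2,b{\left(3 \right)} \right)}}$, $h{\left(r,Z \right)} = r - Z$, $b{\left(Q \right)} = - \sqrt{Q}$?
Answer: $\frac{23348}{31019} - \frac{11871}{\sqrt{159 + \sqrt{3}}} \approx -935.59$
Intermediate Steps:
$z{\left(t \right)} = \frac{\sqrt{-2 + t + \sqrt{3}}}{3}$ ($z{\left(t \right)} = \frac{\sqrt{t - \left(2 - \sqrt{3}\right)}}{3} = \frac{\sqrt{-2 + t + \sqrt{3}}}{3}$)
$- \frac{3957}{z{\left(161 \right)}} + \frac{23348}{31019} = - \frac{3957}{\frac{1}{3} \sqrt{-2 + 161 + \sqrt{3}}} + \frac{23348}{31019} = - \frac{3957}{\frac{1}{3} \sqrt{159 + \sqrt{3}}} + 23348 \cdot \frac{1}{31019} = - 3957 \frac{3}{\sqrt{159 + \sqrt{3}}} + \frac{23348}{31019} = - \frac{11871}{\sqrt{159 + \sqrt{3}}} + \frac{23348}{31019} = \frac{23348}{31019} - \frac{11871}{\sqrt{159 + \sqrt{3}}}$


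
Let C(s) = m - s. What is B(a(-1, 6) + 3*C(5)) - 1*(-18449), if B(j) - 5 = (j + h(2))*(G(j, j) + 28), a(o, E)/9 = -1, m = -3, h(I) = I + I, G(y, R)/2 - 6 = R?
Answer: 19208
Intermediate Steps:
G(y, R) = 12 + 2*R
h(I) = 2*I
C(s) = -3 - s
a(o, E) = -9 (a(o, E) = 9*(-1) = -9)
B(j) = 5 + (4 + j)*(40 + 2*j) (B(j) = 5 + (j + 2*2)*((12 + 2*j) + 28) = 5 + (j + 4)*(40 + 2*j) = 5 + (4 + j)*(40 + 2*j))
B(a(-1, 6) + 3*C(5)) - 1*(-18449) = (165 + 2*(-9 + 3*(-3 - 1*5))² + 48*(-9 + 3*(-3 - 1*5))) - 1*(-18449) = (165 + 2*(-9 + 3*(-3 - 5))² + 48*(-9 + 3*(-3 - 5))) + 18449 = (165 + 2*(-9 + 3*(-8))² + 48*(-9 + 3*(-8))) + 18449 = (165 + 2*(-9 - 24)² + 48*(-9 - 24)) + 18449 = (165 + 2*(-33)² + 48*(-33)) + 18449 = (165 + 2*1089 - 1584) + 18449 = (165 + 2178 - 1584) + 18449 = 759 + 18449 = 19208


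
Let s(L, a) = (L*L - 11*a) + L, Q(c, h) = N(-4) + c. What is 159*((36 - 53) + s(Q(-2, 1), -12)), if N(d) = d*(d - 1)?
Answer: 72663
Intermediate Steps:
N(d) = d*(-1 + d)
Q(c, h) = 20 + c (Q(c, h) = -4*(-1 - 4) + c = -4*(-5) + c = 20 + c)
s(L, a) = L + L**2 - 11*a (s(L, a) = (L**2 - 11*a) + L = L + L**2 - 11*a)
159*((36 - 53) + s(Q(-2, 1), -12)) = 159*((36 - 53) + ((20 - 2) + (20 - 2)**2 - 11*(-12))) = 159*(-17 + (18 + 18**2 + 132)) = 159*(-17 + (18 + 324 + 132)) = 159*(-17 + 474) = 159*457 = 72663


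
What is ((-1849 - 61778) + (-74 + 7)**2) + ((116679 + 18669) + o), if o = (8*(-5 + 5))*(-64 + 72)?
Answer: 76210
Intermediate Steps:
o = 0 (o = (8*0)*8 = 0*8 = 0)
((-1849 - 61778) + (-74 + 7)**2) + ((116679 + 18669) + o) = ((-1849 - 61778) + (-74 + 7)**2) + ((116679 + 18669) + 0) = (-63627 + (-67)**2) + (135348 + 0) = (-63627 + 4489) + 135348 = -59138 + 135348 = 76210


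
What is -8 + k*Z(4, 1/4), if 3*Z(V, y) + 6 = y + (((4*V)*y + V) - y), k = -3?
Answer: -10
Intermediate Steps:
Z(V, y) = -2 + V/3 + 4*V*y/3 (Z(V, y) = -2 + (y + (((4*V)*y + V) - y))/3 = -2 + (y + ((4*V*y + V) - y))/3 = -2 + (y + ((V + 4*V*y) - y))/3 = -2 + (y + (V - y + 4*V*y))/3 = -2 + (V + 4*V*y)/3 = -2 + (V/3 + 4*V*y/3) = -2 + V/3 + 4*V*y/3)
-8 + k*Z(4, 1/4) = -8 - 3*(-2 + (⅓)*4 + (4/3)*4*(1/4)) = -8 - 3*(-2 + 4/3 + (4/3)*4*(1*(¼))) = -8 - 3*(-2 + 4/3 + (4/3)*4*(¼)) = -8 - 3*(-2 + 4/3 + 4/3) = -8 - 3*⅔ = -8 - 2 = -10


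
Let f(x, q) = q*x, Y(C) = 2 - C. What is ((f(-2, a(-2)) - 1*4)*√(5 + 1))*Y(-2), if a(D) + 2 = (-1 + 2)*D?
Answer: 16*√6 ≈ 39.192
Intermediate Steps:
a(D) = -2 + D (a(D) = -2 + (-1 + 2)*D = -2 + 1*D = -2 + D)
((f(-2, a(-2)) - 1*4)*√(5 + 1))*Y(-2) = (((-2 - 2)*(-2) - 1*4)*√(5 + 1))*(2 - 1*(-2)) = ((-4*(-2) - 4)*√6)*(2 + 2) = ((8 - 4)*√6)*4 = (4*√6)*4 = 16*√6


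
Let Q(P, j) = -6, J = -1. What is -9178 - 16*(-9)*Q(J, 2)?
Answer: -10042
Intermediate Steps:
-9178 - 16*(-9)*Q(J, 2) = -9178 - 16*(-9)*(-6) = -9178 - (-144)*(-6) = -9178 - 1*864 = -9178 - 864 = -10042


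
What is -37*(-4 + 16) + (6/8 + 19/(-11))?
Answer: -19579/44 ≈ -444.98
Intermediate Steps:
-37*(-4 + 16) + (6/8 + 19/(-11)) = -37*12 + (6*(⅛) + 19*(-1/11)) = -444 + (¾ - 19/11) = -444 - 43/44 = -19579/44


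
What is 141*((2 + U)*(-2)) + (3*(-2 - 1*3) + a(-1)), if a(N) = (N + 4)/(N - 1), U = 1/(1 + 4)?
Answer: -6369/10 ≈ -636.90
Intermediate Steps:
U = ⅕ (U = 1/5 = ⅕ ≈ 0.20000)
a(N) = (4 + N)/(-1 + N)
141*((2 + U)*(-2)) + (3*(-2 - 1*3) + a(-1)) = 141*((2 + ⅕)*(-2)) + (3*(-2 - 1*3) + (4 - 1)/(-1 - 1)) = 141*((11/5)*(-2)) + (3*(-2 - 3) + 3/(-2)) = 141*(-22/5) + (3*(-5) - ½*3) = -3102/5 + (-15 - 3/2) = -3102/5 - 33/2 = -6369/10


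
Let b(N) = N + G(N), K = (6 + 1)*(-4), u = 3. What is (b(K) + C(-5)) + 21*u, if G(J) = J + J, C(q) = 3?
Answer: -18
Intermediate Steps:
G(J) = 2*J
K = -28 (K = 7*(-4) = -28)
b(N) = 3*N (b(N) = N + 2*N = 3*N)
(b(K) + C(-5)) + 21*u = (3*(-28) + 3) + 21*3 = (-84 + 3) + 63 = -81 + 63 = -18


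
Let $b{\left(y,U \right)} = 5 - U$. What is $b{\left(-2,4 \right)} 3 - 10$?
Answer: $-7$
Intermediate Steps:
$b{\left(-2,4 \right)} 3 - 10 = \left(5 - 4\right) 3 - 10 = 1 \cdot 3 - 10 = 3 - 10 = -7$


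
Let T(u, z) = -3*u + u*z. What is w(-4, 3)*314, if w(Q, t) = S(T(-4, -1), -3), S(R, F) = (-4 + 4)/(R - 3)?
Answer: 0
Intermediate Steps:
S(R, F) = 0 (S(R, F) = 0/(-3 + R) = 0)
w(Q, t) = 0
w(-4, 3)*314 = 0*314 = 0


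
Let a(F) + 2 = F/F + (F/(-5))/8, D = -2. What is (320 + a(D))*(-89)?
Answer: -567909/20 ≈ -28395.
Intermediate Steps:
a(F) = -1 - F/40 (a(F) = -2 + (F/F + (F/(-5))/8) = -2 + (1 + (F*(-1/5))*(1/8)) = -2 + (1 - F/5*(1/8)) = -2 + (1 - F/40) = -1 - F/40)
(320 + a(D))*(-89) = (320 + (-1 - 1/40*(-2)))*(-89) = (320 + (-1 + 1/20))*(-89) = (320 - 19/20)*(-89) = (6381/20)*(-89) = -567909/20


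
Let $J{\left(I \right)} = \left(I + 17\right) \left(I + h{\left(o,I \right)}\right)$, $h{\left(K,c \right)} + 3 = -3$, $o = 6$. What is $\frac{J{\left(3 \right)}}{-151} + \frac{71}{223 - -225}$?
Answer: $\frac{37601}{67648} \approx 0.55583$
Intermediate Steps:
$h{\left(K,c \right)} = -6$ ($h{\left(K,c \right)} = -3 - 3 = -6$)
$J{\left(I \right)} = \left(-6 + I\right) \left(17 + I\right)$ ($J{\left(I \right)} = \left(I + 17\right) \left(I - 6\right) = \left(17 + I\right) \left(-6 + I\right) = \left(-6 + I\right) \left(17 + I\right)$)
$\frac{J{\left(3 \right)}}{-151} + \frac{71}{223 - -225} = \frac{-102 + 3^{2} + 11 \cdot 3}{-151} + \frac{71}{223 - -225} = \left(-102 + 9 + 33\right) \left(- \frac{1}{151}\right) + \frac{71}{223 + 225} = \left(-60\right) \left(- \frac{1}{151}\right) + \frac{71}{448} = \frac{60}{151} + 71 \cdot \frac{1}{448} = \frac{60}{151} + \frac{71}{448} = \frac{37601}{67648}$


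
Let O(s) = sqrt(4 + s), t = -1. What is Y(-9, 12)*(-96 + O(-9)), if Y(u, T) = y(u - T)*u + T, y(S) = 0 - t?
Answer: -288 + 3*I*sqrt(5) ≈ -288.0 + 6.7082*I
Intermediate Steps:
y(S) = 1 (y(S) = 0 - 1*(-1) = 0 + 1 = 1)
Y(u, T) = T + u (Y(u, T) = 1*u + T = u + T = T + u)
Y(-9, 12)*(-96 + O(-9)) = (12 - 9)*(-96 + sqrt(4 - 9)) = 3*(-96 + sqrt(-5)) = 3*(-96 + I*sqrt(5)) = -288 + 3*I*sqrt(5)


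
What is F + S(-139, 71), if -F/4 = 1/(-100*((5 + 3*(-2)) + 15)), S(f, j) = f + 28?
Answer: -38849/350 ≈ -111.00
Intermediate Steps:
S(f, j) = 28 + f
F = 1/350 (F = -4*(-1/(100*((5 + 3*(-2)) + 15))) = -4*(-1/(100*((5 - 6) + 15))) = -4*(-1/(100*(-1 + 15))) = -4/((-100*14)) = -4/(-1400) = -4*(-1/1400) = 1/350 ≈ 0.0028571)
F + S(-139, 71) = 1/350 + (28 - 139) = 1/350 - 111 = -38849/350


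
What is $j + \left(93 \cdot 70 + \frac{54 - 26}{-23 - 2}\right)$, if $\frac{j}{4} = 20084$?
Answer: $\frac{2171122}{25} \approx 86845.0$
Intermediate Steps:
$j = 80336$ ($j = 4 \cdot 20084 = 80336$)
$j + \left(93 \cdot 70 + \frac{54 - 26}{-23 - 2}\right) = 80336 + \left(93 \cdot 70 + \frac{54 - 26}{-23 - 2}\right) = 80336 + \left(6510 + \frac{28}{-25}\right) = 80336 + \left(6510 + 28 \left(- \frac{1}{25}\right)\right) = 80336 + \left(6510 - \frac{28}{25}\right) = 80336 + \frac{162722}{25} = \frac{2171122}{25}$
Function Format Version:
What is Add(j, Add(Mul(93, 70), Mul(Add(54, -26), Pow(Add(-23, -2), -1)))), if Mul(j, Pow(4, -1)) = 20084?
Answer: Rational(2171122, 25) ≈ 86845.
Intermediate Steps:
j = 80336 (j = Mul(4, 20084) = 80336)
Add(j, Add(Mul(93, 70), Mul(Add(54, -26), Pow(Add(-23, -2), -1)))) = Add(80336, Add(Mul(93, 70), Mul(Add(54, -26), Pow(Add(-23, -2), -1)))) = Add(80336, Add(6510, Mul(28, Pow(-25, -1)))) = Add(80336, Add(6510, Mul(28, Rational(-1, 25)))) = Add(80336, Add(6510, Rational(-28, 25))) = Add(80336, Rational(162722, 25)) = Rational(2171122, 25)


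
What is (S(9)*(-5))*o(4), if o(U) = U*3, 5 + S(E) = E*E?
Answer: -4560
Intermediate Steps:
S(E) = -5 + E**2 (S(E) = -5 + E*E = -5 + E**2)
o(U) = 3*U
(S(9)*(-5))*o(4) = ((-5 + 9**2)*(-5))*(3*4) = ((-5 + 81)*(-5))*12 = (76*(-5))*12 = -380*12 = -4560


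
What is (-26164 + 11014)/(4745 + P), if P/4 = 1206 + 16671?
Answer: -15150/76253 ≈ -0.19868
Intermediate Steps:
P = 71508 (P = 4*(1206 + 16671) = 4*17877 = 71508)
(-26164 + 11014)/(4745 + P) = (-26164 + 11014)/(4745 + 71508) = -15150/76253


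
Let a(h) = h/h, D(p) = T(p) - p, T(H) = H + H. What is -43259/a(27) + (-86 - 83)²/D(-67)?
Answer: -2926914/67 ≈ -43685.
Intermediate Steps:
T(H) = 2*H
D(p) = p (D(p) = 2*p - p = p)
a(h) = 1
-43259/a(27) + (-86 - 83)²/D(-67) = -43259/1 + (-86 - 83)²/(-67) = -43259*1 + (-169)²*(-1/67) = -43259 + 28561*(-1/67) = -43259 - 28561/67 = -2926914/67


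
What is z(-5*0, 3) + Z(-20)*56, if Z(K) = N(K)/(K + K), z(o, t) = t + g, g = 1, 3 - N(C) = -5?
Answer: -36/5 ≈ -7.2000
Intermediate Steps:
N(C) = 8 (N(C) = 3 - 1*(-5) = 3 + 5 = 8)
z(o, t) = 1 + t (z(o, t) = t + 1 = 1 + t)
Z(K) = 4/K (Z(K) = 8/(K + K) = 8/((2*K)) = 8*(1/(2*K)) = 4/K)
z(-5*0, 3) + Z(-20)*56 = (1 + 3) + (4/(-20))*56 = 4 + (4*(-1/20))*56 = 4 - ⅕*56 = 4 - 56/5 = -36/5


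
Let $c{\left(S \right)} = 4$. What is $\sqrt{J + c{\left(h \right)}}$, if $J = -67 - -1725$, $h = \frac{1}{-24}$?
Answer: $\sqrt{1662} \approx 40.768$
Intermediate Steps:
$h = - \frac{1}{24} \approx -0.041667$
$J = 1658$ ($J = -67 + 1725 = 1658$)
$\sqrt{J + c{\left(h \right)}} = \sqrt{1658 + 4} = \sqrt{1662}$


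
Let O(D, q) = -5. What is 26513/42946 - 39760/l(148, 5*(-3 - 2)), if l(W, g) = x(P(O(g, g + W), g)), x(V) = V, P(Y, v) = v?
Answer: 341639157/214730 ≈ 1591.0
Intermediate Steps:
l(W, g) = g
26513/42946 - 39760/l(148, 5*(-3 - 2)) = 26513/42946 - 39760*1/(5*(-3 - 2)) = 26513*(1/42946) - 39760/(5*(-5)) = 26513/42946 - 39760/(-25) = 26513/42946 - 39760*(-1/25) = 26513/42946 + 7952/5 = 341639157/214730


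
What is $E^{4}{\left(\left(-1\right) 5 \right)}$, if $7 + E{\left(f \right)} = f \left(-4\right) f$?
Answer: $131079601$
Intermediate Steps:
$E{\left(f \right)} = -7 - 4 f^{2}$ ($E{\left(f \right)} = -7 + f \left(-4\right) f = -7 + - 4 f f = -7 - 4 f^{2}$)
$E^{4}{\left(\left(-1\right) 5 \right)} = \left(-7 - 4 \left(\left(-1\right) 5\right)^{2}\right)^{4} = \left(-7 - 4 \left(-5\right)^{2}\right)^{4} = \left(-7 - 100\right)^{4} = \left(-107\right)^{4} = 131079601$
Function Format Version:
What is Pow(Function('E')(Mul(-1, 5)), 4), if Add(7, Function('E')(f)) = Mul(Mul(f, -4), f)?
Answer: 131079601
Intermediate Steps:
Function('E')(f) = Add(-7, Mul(-4, Pow(f, 2))) (Function('E')(f) = Add(-7, Mul(Mul(f, -4), f)) = Add(-7, Mul(Mul(-4, f), f)) = Add(-7, Mul(-4, Pow(f, 2))))
Pow(Function('E')(Mul(-1, 5)), 4) = Pow(Add(-7, Mul(-4, Pow(Mul(-1, 5), 2))), 4) = Pow(Add(-7, Mul(-4, Pow(-5, 2))), 4) = Pow(Add(-7, Mul(-4, 25)), 4) = Pow(Add(-7, -100), 4) = Pow(-107, 4) = 131079601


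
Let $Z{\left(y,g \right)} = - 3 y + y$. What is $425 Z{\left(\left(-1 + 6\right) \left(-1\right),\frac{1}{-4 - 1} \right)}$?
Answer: $4250$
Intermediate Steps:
$Z{\left(y,g \right)} = - 2 y$
$425 Z{\left(\left(-1 + 6\right) \left(-1\right),\frac{1}{-4 - 1} \right)} = 425 \left(- 2 \left(-1 + 6\right) \left(-1\right)\right) = 425 \left(- 2 \cdot 5 \left(-1\right)\right) = 425 \left(\left(-2\right) \left(-5\right)\right) = 425 \cdot 10 = 4250$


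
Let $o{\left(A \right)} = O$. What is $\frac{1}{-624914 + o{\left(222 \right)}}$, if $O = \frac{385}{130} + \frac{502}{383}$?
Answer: $- \frac{9958}{6222851069} \approx -1.6002 \cdot 10^{-6}$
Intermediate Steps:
$O = \frac{42543}{9958}$ ($O = 385 \cdot \frac{1}{130} + 502 \cdot \frac{1}{383} = \frac{77}{26} + \frac{502}{383} = \frac{42543}{9958} \approx 4.2722$)
$o{\left(A \right)} = \frac{42543}{9958}$
$\frac{1}{-624914 + o{\left(222 \right)}} = \frac{1}{-624914 + \frac{42543}{9958}} = \frac{1}{- \frac{6222851069}{9958}} = - \frac{9958}{6222851069}$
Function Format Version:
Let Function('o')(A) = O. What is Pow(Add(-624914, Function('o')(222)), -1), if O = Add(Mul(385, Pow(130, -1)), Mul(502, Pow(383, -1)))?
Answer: Rational(-9958, 6222851069) ≈ -1.6002e-6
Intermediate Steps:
O = Rational(42543, 9958) (O = Add(Mul(385, Rational(1, 130)), Mul(502, Rational(1, 383))) = Add(Rational(77, 26), Rational(502, 383)) = Rational(42543, 9958) ≈ 4.2722)
Function('o')(A) = Rational(42543, 9958)
Pow(Add(-624914, Function('o')(222)), -1) = Pow(Add(-624914, Rational(42543, 9958)), -1) = Pow(Rational(-6222851069, 9958), -1) = Rational(-9958, 6222851069)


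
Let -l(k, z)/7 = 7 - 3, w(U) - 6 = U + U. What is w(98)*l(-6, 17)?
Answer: -5656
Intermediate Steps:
w(U) = 6 + 2*U (w(U) = 6 + (U + U) = 6 + 2*U)
l(k, z) = -28 (l(k, z) = -7*(7 - 3) = -7*4 = -28)
w(98)*l(-6, 17) = (6 + 2*98)*(-28) = (6 + 196)*(-28) = 202*(-28) = -5656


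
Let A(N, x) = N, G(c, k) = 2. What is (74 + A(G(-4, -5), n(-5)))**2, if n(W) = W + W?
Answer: 5776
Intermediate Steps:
n(W) = 2*W
(74 + A(G(-4, -5), n(-5)))**2 = (74 + 2)**2 = 76**2 = 5776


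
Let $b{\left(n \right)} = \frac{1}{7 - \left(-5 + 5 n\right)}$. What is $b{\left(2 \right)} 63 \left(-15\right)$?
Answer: $- \frac{945}{2} \approx -472.5$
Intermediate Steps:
$b{\left(n \right)} = \frac{1}{12 - 5 n}$ ($b{\left(n \right)} = \frac{1}{7 - \left(-5 + 5 n\right)} = \frac{1}{12 - 5 n}$)
$b{\left(2 \right)} 63 \left(-15\right) = - \frac{1}{-12 + 5 \cdot 2} \cdot 63 \left(-15\right) = - \frac{1}{-12 + 10} \cdot 63 \left(-15\right) = - \frac{1}{-2} \cdot 63 \left(-15\right) = \left(-1\right) \left(- \frac{1}{2}\right) 63 \left(-15\right) = \frac{1}{2} \cdot 63 \left(-15\right) = \frac{63}{2} \left(-15\right) = - \frac{945}{2}$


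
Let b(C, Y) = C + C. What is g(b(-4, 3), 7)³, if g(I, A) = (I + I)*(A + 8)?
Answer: -13824000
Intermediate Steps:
b(C, Y) = 2*C
g(I, A) = 2*I*(8 + A) (g(I, A) = (2*I)*(8 + A) = 2*I*(8 + A))
g(b(-4, 3), 7)³ = (2*(2*(-4))*(8 + 7))³ = (2*(-8)*15)³ = (-240)³ = -13824000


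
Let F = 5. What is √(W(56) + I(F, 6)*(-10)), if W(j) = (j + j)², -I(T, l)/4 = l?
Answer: 4*√799 ≈ 113.07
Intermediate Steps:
I(T, l) = -4*l
W(j) = 4*j² (W(j) = (2*j)² = 4*j²)
√(W(56) + I(F, 6)*(-10)) = √(4*56² - 4*6*(-10)) = √(4*3136 - 24*(-10)) = √(12544 + 240) = √12784 = 4*√799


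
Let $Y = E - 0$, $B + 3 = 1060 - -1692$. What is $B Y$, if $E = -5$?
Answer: $-13745$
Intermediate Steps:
$B = 2749$ ($B = -3 + \left(1060 - -1692\right) = -3 + \left(1060 + 1692\right) = -3 + 2752 = 2749$)
$Y = -5$ ($Y = -5 - 0 = -5 + 0 = -5$)
$B Y = 2749 \left(-5\right) = -13745$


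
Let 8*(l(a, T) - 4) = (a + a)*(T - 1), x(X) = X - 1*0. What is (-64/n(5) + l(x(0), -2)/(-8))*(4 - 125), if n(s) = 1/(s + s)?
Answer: 155001/2 ≈ 77501.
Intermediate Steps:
x(X) = X (x(X) = X + 0 = X)
l(a, T) = 4 + a*(-1 + T)/4 (l(a, T) = 4 + ((a + a)*(T - 1))/8 = 4 + ((2*a)*(-1 + T))/8 = 4 + (2*a*(-1 + T))/8 = 4 + a*(-1 + T)/4)
n(s) = 1/(2*s)
(-64/n(5) + l(x(0), -2)/(-8))*(4 - 125) = (-64/((½)/5) + (4 - ¼*0 + (¼)*(-2)*0)/(-8))*(4 - 125) = (-64/((½)*(⅕)) + (4 + 0 + 0)*(-⅛))*(-121) = (-64/⅒ + 4*(-⅛))*(-121) = (-64*10 - ½)*(-121) = (-640 - ½)*(-121) = -1281/2*(-121) = 155001/2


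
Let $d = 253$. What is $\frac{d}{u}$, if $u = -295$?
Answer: $- \frac{253}{295} \approx -0.85763$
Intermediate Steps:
$\frac{d}{u} = \frac{253}{-295} = 253 \left(- \frac{1}{295}\right) = - \frac{253}{295}$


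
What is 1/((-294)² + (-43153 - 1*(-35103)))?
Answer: 1/78386 ≈ 1.2757e-5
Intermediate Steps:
1/((-294)² + (-43153 - 1*(-35103))) = 1/(86436 + (-43153 + 35103)) = 1/(86436 - 8050) = 1/78386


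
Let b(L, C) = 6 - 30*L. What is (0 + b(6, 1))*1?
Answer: -174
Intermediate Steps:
b(L, C) = 6 - 30*L
(0 + b(6, 1))*1 = (0 + (6 - 30*6))*1 = (0 + (6 - 180))*1 = (0 - 174)*1 = -174*1 = -174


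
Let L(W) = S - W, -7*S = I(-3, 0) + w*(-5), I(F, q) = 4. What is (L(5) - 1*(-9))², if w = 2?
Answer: 1156/49 ≈ 23.592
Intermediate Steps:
S = 6/7 (S = -(4 + 2*(-5))/7 = -(4 - 10)/7 = -⅐*(-6) = 6/7 ≈ 0.85714)
L(W) = 6/7 - W
(L(5) - 1*(-9))² = ((6/7 - 1*5) - 1*(-9))² = ((6/7 - 5) + 9)² = (-29/7 + 9)² = (34/7)² = 1156/49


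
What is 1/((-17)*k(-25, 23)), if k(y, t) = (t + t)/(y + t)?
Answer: 1/391 ≈ 0.0025575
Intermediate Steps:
k(y, t) = 2*t/(t + y) (k(y, t) = (2*t)/(t + y) = 2*t/(t + y))
1/((-17)*k(-25, 23)) = 1/((-17)*((2*23/(23 - 25)))) = -1/(17*(2*23/(-2))) = -1/(17*(2*23*(-1/2))) = -1/17/(-23) = -1/17*(-1/23) = 1/391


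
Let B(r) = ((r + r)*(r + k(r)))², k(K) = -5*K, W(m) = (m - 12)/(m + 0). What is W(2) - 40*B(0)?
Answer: -5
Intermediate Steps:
W(m) = (-12 + m)/m
B(r) = 64*r⁴ (B(r) = ((r + r)*(r - 5*r))² = ((2*r)*(-4*r))² = (-8*r²)² = 64*r⁴)
W(2) - 40*B(0) = (-12 + 2)/2 - 2560*0⁴ = (½)*(-10) - 2560*0 = -5 - 40*0 = -5 + 0 = -5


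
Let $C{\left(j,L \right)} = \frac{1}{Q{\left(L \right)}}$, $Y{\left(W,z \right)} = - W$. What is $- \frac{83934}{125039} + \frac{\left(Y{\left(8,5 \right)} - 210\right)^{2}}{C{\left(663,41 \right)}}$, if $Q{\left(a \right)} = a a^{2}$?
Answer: $\frac{409552941078622}{125039} \approx 3.2754 \cdot 10^{9}$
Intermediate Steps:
$Q{\left(a \right)} = a^{3}$
$C{\left(j,L \right)} = \frac{1}{L^{3}}$
$- \frac{83934}{125039} + \frac{\left(Y{\left(8,5 \right)} - 210\right)^{2}}{C{\left(663,41 \right)}} = - \frac{83934}{125039} + \frac{\left(\left(-1\right) 8 - 210\right)^{2}}{\frac{1}{68921}} = \left(-83934\right) \frac{1}{125039} + \left(-8 - 210\right)^{2} \frac{1}{\frac{1}{68921}} = - \frac{83934}{125039} + \left(-218\right)^{2} \cdot 68921 = - \frac{83934}{125039} + 47524 \cdot 68921 = - \frac{83934}{125039} + 3275401604 = \frac{409552941078622}{125039}$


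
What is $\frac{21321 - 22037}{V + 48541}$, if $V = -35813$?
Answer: $- \frac{179}{3182} \approx -0.056254$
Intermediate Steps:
$\frac{21321 - 22037}{V + 48541} = \frac{21321 - 22037}{-35813 + 48541} = - \frac{716}{12728} = \left(-716\right) \frac{1}{12728} = - \frac{179}{3182}$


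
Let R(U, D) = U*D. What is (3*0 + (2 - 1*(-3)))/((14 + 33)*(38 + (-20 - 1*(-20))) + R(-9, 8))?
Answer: 5/1714 ≈ 0.0029172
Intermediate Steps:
R(U, D) = D*U
(3*0 + (2 - 1*(-3)))/((14 + 33)*(38 + (-20 - 1*(-20))) + R(-9, 8)) = (3*0 + (2 - 1*(-3)))/((14 + 33)*(38 + (-20 - 1*(-20))) + 8*(-9)) = (0 + (2 + 3))/(47*(38 + (-20 + 20)) - 72) = (0 + 5)/(47*(38 + 0) - 72) = 5/(47*38 - 72) = 5/(1786 - 72) = 5/1714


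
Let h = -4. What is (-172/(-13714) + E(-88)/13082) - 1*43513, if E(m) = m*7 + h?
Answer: -62955833675/1446827 ≈ -43513.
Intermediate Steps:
E(m) = -4 + 7*m (E(m) = m*7 - 4 = 7*m - 4 = -4 + 7*m)
(-172/(-13714) + E(-88)/13082) - 1*43513 = (-172/(-13714) + (-4 + 7*(-88))/13082) - 1*43513 = (-172*(-1/13714) + (-4 - 616)*(1/13082)) - 43513 = (86/6857 - 620*1/13082) - 43513 = (86/6857 - 10/211) - 43513 = -50424/1446827 - 43513 = -62955833675/1446827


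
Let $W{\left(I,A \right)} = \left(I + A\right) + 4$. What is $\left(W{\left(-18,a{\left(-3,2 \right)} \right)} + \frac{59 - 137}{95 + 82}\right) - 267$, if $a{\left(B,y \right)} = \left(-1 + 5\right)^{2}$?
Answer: $- \frac{15661}{59} \approx -265.44$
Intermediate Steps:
$a{\left(B,y \right)} = 16$ ($a{\left(B,y \right)} = 4^{2} = 16$)
$W{\left(I,A \right)} = 4 + A + I$ ($W{\left(I,A \right)} = \left(A + I\right) + 4 = 4 + A + I$)
$\left(W{\left(-18,a{\left(-3,2 \right)} \right)} + \frac{59 - 137}{95 + 82}\right) - 267 = \left(\left(4 + 16 - 18\right) + \frac{59 - 137}{95 + 82}\right) - 267 = \left(2 - \frac{78}{177}\right) - 267 = \left(2 - \frac{26}{59}\right) - 267 = \frac{92}{59} - 267 = - \frac{15661}{59}$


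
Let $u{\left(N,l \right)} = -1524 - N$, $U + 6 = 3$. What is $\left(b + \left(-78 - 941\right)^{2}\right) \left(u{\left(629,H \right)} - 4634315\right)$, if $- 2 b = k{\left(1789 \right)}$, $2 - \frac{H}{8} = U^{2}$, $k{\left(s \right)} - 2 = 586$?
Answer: $-4812964427356$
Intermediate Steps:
$U = -3$ ($U = -6 + 3 = -3$)
$k{\left(s \right)} = 588$ ($k{\left(s \right)} = 2 + 586 = 588$)
$H = -56$ ($H = 16 - 8 \left(-3\right)^{2} = 16 - 72 = -56$)
$b = -294$ ($b = \left(- \frac{1}{2}\right) 588 = -294$)
$\left(b + \left(-78 - 941\right)^{2}\right) \left(u{\left(629,H \right)} - 4634315\right) = \left(-294 + \left(-78 - 941\right)^{2}\right) \left(\left(-1524 - 629\right) - 4634315\right) = \left(-294 + \left(-1019\right)^{2}\right) \left(\left(-1524 - 629\right) - 4634315\right) = \left(-294 + 1038361\right) \left(-2153 - 4634315\right) = 1038067 \left(-4636468\right) = -4812964427356$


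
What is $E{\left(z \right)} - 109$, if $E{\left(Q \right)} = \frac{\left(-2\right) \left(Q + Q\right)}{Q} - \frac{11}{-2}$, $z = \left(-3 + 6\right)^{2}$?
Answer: $- \frac{215}{2} \approx -107.5$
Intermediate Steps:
$z = 9$ ($z = 3^{2} = 9$)
$E{\left(Q \right)} = \frac{3}{2}$ ($E{\left(Q \right)} = \frac{\left(-2\right) 2 Q}{Q} - - \frac{11}{2} = \frac{\left(-4\right) Q}{Q} + \frac{11}{2} = -4 + \frac{11}{2} = \frac{3}{2}$)
$E{\left(z \right)} - 109 = \frac{3}{2} - 109 = - \frac{215}{2}$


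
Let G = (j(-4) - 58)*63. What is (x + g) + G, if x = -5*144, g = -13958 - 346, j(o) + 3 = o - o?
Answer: -18867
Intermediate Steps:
j(o) = -3 (j(o) = -3 + (o - o) = -3 + 0 = -3)
g = -14304
G = -3843 (G = (-3 - 58)*63 = -61*63 = -3843)
x = -720
(x + g) + G = (-720 - 14304) - 3843 = -15024 - 3843 = -18867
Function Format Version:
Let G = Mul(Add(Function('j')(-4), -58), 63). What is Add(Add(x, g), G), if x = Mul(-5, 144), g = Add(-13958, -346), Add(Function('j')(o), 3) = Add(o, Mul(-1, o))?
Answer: -18867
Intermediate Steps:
Function('j')(o) = -3 (Function('j')(o) = Add(-3, Add(o, Mul(-1, o))) = Add(-3, 0) = -3)
g = -14304
G = -3843 (G = Mul(Add(-3, -58), 63) = Mul(-61, 63) = -3843)
x = -720
Add(Add(x, g), G) = Add(Add(-720, -14304), -3843) = Add(-15024, -3843) = -18867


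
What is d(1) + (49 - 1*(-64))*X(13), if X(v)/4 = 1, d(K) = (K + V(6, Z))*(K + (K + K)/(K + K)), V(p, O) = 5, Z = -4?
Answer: 464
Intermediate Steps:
d(K) = (1 + K)*(5 + K) (d(K) = (K + 5)*(K + (K + K)/(K + K)) = (5 + K)*(K + (2*K)/((2*K))) = (5 + K)*(K + (2*K)*(1/(2*K))) = (5 + K)*(K + 1) = (5 + K)*(1 + K) = (1 + K)*(5 + K))
X(v) = 4 (X(v) = 4*1 = 4)
d(1) + (49 - 1*(-64))*X(13) = (5 + 1**2 + 6*1) + (49 - 1*(-64))*4 = (5 + 1 + 6) + (49 + 64)*4 = 12 + 113*4 = 12 + 452 = 464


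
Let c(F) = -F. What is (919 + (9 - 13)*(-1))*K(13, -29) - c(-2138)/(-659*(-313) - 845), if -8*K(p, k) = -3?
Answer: 284398207/821688 ≈ 346.11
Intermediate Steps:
K(p, k) = 3/8 (K(p, k) = -⅛*(-3) = 3/8)
(919 + (9 - 13)*(-1))*K(13, -29) - c(-2138)/(-659*(-313) - 845) = (919 + (9 - 13)*(-1))*(3/8) - (-1*(-2138))/(-659*(-313) - 845) = (919 - 4*(-1))*(3/8) - 2138/(206267 - 845) = (919 + 4)*(3/8) - 2138/205422 = 923*(3/8) - 2138/205422 = 2769/8 - 1*1069/102711 = 2769/8 - 1069/102711 = 284398207/821688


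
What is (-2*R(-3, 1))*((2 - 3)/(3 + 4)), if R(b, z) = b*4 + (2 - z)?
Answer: -22/7 ≈ -3.1429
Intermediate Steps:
R(b, z) = 2 - z + 4*b (R(b, z) = 4*b + (2 - z) = 2 - z + 4*b)
(-2*R(-3, 1))*((2 - 3)/(3 + 4)) = (-2*(2 - 1*1 + 4*(-3)))*((2 - 3)/(3 + 4)) = (-2*(2 - 1 - 12))*(-1/7) = (-2*(-11))*(-1*1/7) = 22*(-1/7) = -22/7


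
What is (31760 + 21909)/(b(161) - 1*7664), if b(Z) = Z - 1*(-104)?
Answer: -7667/1057 ≈ -7.2535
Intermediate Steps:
b(Z) = 104 + Z (b(Z) = Z + 104 = 104 + Z)
(31760 + 21909)/(b(161) - 1*7664) = (31760 + 21909)/((104 + 161) - 1*7664) = 53669/(265 - 7664) = 53669/(-7399) = 53669*(-1/7399) = -7667/1057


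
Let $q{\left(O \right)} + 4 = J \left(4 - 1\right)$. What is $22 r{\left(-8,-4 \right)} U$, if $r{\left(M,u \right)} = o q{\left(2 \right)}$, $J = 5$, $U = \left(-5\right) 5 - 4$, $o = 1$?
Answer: $-7018$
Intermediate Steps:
$U = -29$ ($U = -25 - 4 = -29$)
$q{\left(O \right)} = 11$ ($q{\left(O \right)} = -4 + 5 \left(4 - 1\right) = -4 + 5 \cdot 3 = -4 + 15 = 11$)
$r{\left(M,u \right)} = 11$ ($r{\left(M,u \right)} = 1 \cdot 11 = 11$)
$22 r{\left(-8,-4 \right)} U = 22 \cdot 11 \left(-29\right) = 242 \left(-29\right) = -7018$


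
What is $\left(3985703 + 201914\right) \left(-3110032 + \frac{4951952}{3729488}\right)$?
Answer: $- \frac{433673432922101649}{33299} \approx -1.3024 \cdot 10^{13}$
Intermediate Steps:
$\left(3985703 + 201914\right) \left(-3110032 + \frac{4951952}{3729488}\right) = 4187617 \left(-3110032 + 4951952 \cdot \frac{1}{3729488}\right) = 4187617 \left(-3110032 + \frac{309497}{233093}\right) = 4187617 \left(- \frac{724926379479}{233093}\right) = - \frac{433673432922101649}{33299}$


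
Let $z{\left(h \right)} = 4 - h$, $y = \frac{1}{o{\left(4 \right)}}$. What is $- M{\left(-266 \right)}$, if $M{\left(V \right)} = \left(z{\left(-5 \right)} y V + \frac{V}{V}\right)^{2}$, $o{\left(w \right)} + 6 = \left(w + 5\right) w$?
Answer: $- \frac{155236}{25} \approx -6209.4$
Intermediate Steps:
$o{\left(w \right)} = -6 + w \left(5 + w\right)$ ($o{\left(w \right)} = -6 + \left(w + 5\right) w = -6 + \left(5 + w\right) w = -6 + w \left(5 + w\right)$)
$y = \frac{1}{30}$ ($y = \frac{1}{-6 + 4^{2} + 5 \cdot 4} = \frac{1}{-6 + 16 + 20} = \frac{1}{30} \approx 0.033333$)
$M{\left(V \right)} = \left(1 + \frac{3 V}{10}\right)^{2}$ ($M{\left(V \right)} = \left(\left(4 - -5\right) \frac{1}{30} V + \frac{V}{V}\right)^{2} = \left(\left(4 + 5\right) \frac{1}{30} V + 1\right)^{2} = \left(9 \cdot \frac{1}{30} V + 1\right)^{2} = \left(\frac{3 V}{10} + 1\right)^{2} = \left(1 + \frac{3 V}{10}\right)^{2}$)
$- M{\left(-266 \right)} = - \frac{\left(10 + 3 \left(-266\right)\right)^{2}}{100} = - \frac{\left(10 - 798\right)^{2}}{100} = - \frac{\left(-788\right)^{2}}{100} = - \frac{620944}{100} = \left(-1\right) \frac{155236}{25} = - \frac{155236}{25}$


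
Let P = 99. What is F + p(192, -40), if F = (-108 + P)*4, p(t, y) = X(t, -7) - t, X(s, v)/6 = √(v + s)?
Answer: -228 + 6*√185 ≈ -146.39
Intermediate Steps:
X(s, v) = 6*√(s + v) (X(s, v) = 6*√(v + s) = 6*√(s + v))
p(t, y) = -t + 6*√(-7 + t) (p(t, y) = 6*√(t - 7) - t = 6*√(-7 + t) - t = -t + 6*√(-7 + t))
F = -36 (F = (-108 + 99)*4 = -9*4 = -36)
F + p(192, -40) = -36 + (-1*192 + 6*√(-7 + 192)) = -36 + (-192 + 6*√185) = -228 + 6*√185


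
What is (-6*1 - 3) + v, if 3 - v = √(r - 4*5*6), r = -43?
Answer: -6 - I*√163 ≈ -6.0 - 12.767*I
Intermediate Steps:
v = 3 - I*√163 (v = 3 - √(-43 - 4*5*6) = 3 - √(-43 - 20*6) = 3 - √(-43 - 120) = 3 - √(-163) = 3 - I*√163 ≈ 3.0 - 12.767*I)
(-6*1 - 3) + v = (-6*1 - 3) + (3 - I*√163) = (-6 - 3) + (3 - I*√163) = -9 + (3 - I*√163) = -6 - I*√163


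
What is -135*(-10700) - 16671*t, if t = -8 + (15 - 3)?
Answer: 1377816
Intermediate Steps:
t = 4 (t = -8 + 12 = 4)
-135*(-10700) - 16671*t = -135*(-10700) - 16671*4 = 1444500 - 66684 = 1377816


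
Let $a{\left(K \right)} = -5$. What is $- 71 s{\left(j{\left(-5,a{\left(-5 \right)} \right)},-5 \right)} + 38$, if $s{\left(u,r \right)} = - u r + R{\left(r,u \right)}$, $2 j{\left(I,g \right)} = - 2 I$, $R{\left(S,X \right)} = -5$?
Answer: $-1382$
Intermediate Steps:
$j{\left(I,g \right)} = - I$ ($j{\left(I,g \right)} = \frac{\left(-2\right) I}{2} = - I$)
$s{\left(u,r \right)} = -5 - r u$ ($s{\left(u,r \right)} = - u r - 5 = - r u - 5 = -5 - r u$)
$- 71 s{\left(j{\left(-5,a{\left(-5 \right)} \right)},-5 \right)} + 38 = - 71 \left(-5 - - 5 \left(\left(-1\right) \left(-5\right)\right)\right) + 38 = - 71 \left(-5 - \left(-5\right) 5\right) + 38 = - 71 \left(-5 + 25\right) + 38 = \left(-71\right) 20 + 38 = -1420 + 38 = -1382$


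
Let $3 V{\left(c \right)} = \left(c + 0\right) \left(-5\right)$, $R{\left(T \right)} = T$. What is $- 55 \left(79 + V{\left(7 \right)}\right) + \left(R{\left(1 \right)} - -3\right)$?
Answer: $- \frac{11098}{3} \approx -3699.3$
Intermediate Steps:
$V{\left(c \right)} = - \frac{5 c}{3}$ ($V{\left(c \right)} = \frac{\left(c + 0\right) \left(-5\right)}{3} = \frac{c \left(-5\right)}{3} = \frac{\left(-5\right) c}{3} = - \frac{5 c}{3}$)
$- 55 \left(79 + V{\left(7 \right)}\right) + \left(R{\left(1 \right)} - -3\right) = - 55 \left(79 - \frac{35}{3}\right) + \left(1 - -3\right) = - 55 \left(79 - \frac{35}{3}\right) + \left(1 + 3\right) = \left(-55\right) \frac{202}{3} + 4 = - \frac{11110}{3} + 4 = - \frac{11098}{3}$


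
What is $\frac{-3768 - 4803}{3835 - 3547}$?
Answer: $- \frac{2857}{96} \approx -29.76$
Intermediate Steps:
$\frac{-3768 - 4803}{3835 - 3547} = - \frac{8571}{288} = \left(-8571\right) \frac{1}{288} = - \frac{2857}{96}$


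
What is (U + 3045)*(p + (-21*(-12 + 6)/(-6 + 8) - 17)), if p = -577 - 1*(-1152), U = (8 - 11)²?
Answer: 1896534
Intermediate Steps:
U = 9 (U = (-3)² = 9)
p = 575 (p = -577 + 1152 = 575)
(U + 3045)*(p + (-21*(-12 + 6)/(-6 + 8) - 17)) = (9 + 3045)*(575 + (-21*(-12 + 6)/(-6 + 8) - 17)) = 3054*(575 + (-(-126)/2 - 17)) = 3054*(575 + (-21*(-3) - 17)) = 3054*(575 + (63 - 17)) = 3054*(575 + 46) = 3054*621 = 1896534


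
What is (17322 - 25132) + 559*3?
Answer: -6133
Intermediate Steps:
(17322 - 25132) + 559*3 = -7810 + 1677 = -6133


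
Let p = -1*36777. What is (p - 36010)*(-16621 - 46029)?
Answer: 4560105550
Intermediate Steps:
p = -36777
(p - 36010)*(-16621 - 46029) = (-36777 - 36010)*(-16621 - 46029) = -72787*(-62650) = 4560105550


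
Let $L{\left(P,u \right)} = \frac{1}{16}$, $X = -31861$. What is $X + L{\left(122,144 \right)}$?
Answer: $- \frac{509775}{16} \approx -31861.0$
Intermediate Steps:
$L{\left(P,u \right)} = \frac{1}{16}$
$X + L{\left(122,144 \right)} = -31861 + \frac{1}{16} = - \frac{509775}{16}$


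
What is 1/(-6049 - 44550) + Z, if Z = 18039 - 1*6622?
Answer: 577688782/50599 ≈ 11417.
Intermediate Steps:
Z = 11417 (Z = 18039 - 6622 = 11417)
1/(-6049 - 44550) + Z = 1/(-6049 - 44550) + 11417 = 1/(-50599) + 11417 = -1/50599 + 11417 = 577688782/50599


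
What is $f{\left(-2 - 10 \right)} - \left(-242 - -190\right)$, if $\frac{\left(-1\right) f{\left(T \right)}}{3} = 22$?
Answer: $-14$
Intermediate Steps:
$f{\left(T \right)} = -66$ ($f{\left(T \right)} = \left(-3\right) 22 = -66$)
$f{\left(-2 - 10 \right)} - \left(-242 - -190\right) = -66 - \left(-242 - -190\right) = -66 - \left(-242 + 190\right) = -66 - -52 = -66 + 52 = -14$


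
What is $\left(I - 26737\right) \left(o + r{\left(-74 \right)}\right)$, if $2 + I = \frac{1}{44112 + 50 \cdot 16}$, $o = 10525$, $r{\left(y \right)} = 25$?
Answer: $- \frac{6334757875925}{22456} \approx -2.821 \cdot 10^{8}$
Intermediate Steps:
$I = - \frac{89823}{44912}$ ($I = -2 + \frac{1}{44112 + 50 \cdot 16} = -2 + \frac{1}{44112 + 800} = -2 + \frac{1}{44912} = - \frac{89823}{44912} \approx -2.0$)
$\left(I - 26737\right) \left(o + r{\left(-74 \right)}\right) = \left(- \frac{89823}{44912} - 26737\right) \left(10525 + 25\right) = \left(- \frac{1200901967}{44912}\right) 10550 = - \frac{6334757875925}{22456}$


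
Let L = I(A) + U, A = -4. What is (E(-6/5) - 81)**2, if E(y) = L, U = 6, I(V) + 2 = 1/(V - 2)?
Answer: 214369/36 ≈ 5954.7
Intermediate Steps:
I(V) = -2 + 1/(-2 + V) (I(V) = -2 + 1/(V - 2) = -2 + 1/(-2 + V))
L = 23/6 (L = (5 - 2*(-4))/(-2 - 4) + 6 = (5 + 8)/(-6) + 6 = -1/6*13 + 6 = -13/6 + 6 = 23/6 ≈ 3.8333)
E(y) = 23/6
(E(-6/5) - 81)**2 = (23/6 - 81)**2 = (-463/6)**2 = 214369/36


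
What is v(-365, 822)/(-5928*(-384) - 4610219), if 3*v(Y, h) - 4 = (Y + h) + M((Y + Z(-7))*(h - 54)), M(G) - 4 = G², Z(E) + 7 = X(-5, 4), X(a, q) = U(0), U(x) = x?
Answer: -27207401627/2333867 ≈ -11658.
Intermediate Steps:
X(a, q) = 0
Z(E) = -7 (Z(E) = -7 + 0 = -7)
M(G) = 4 + G²
v(Y, h) = 8/3 + Y/3 + h/3 + (-54 + h)²*(-7 + Y)²/3 (v(Y, h) = 4/3 + ((Y + h) + (4 + ((Y - 7)*(h - 54))²))/3 = 4/3 + ((Y + h) + (4 + ((-7 + Y)*(-54 + h))²))/3 = 4/3 + ((Y + h) + (4 + ((-54 + h)*(-7 + Y))²))/3 = 4/3 + ((Y + h) + (4 + (-54 + h)²*(-7 + Y)²))/3 = 4/3 + (4 + Y + h + (-54 + h)²*(-7 + Y)²)/3 = 4/3 + (4/3 + Y/3 + h/3 + (-54 + h)²*(-7 + Y)²/3) = 8/3 + Y/3 + h/3 + (-54 + h)²*(-7 + Y)²/3)
v(-365, 822)/(-5928*(-384) - 4610219) = (8/3 + (⅓)*(-365) + (⅓)*822 + (378 - 54*(-365) - 7*822 - 365*822)²/3)/(-5928*(-384) - 4610219) = (8/3 - 365/3 + 274 + (378 + 19710 - 5754 - 300030)²/3)/(2276352 - 4610219) = (8/3 - 365/3 + 274 + (⅓)*(-285696)²)/(-2333867) = (8/3 - 365/3 + 274 + (⅓)*81622204416)*(-1/2333867) = (8/3 - 365/3 + 274 + 27207401472)*(-1/2333867) = 27207401627*(-1/2333867) = -27207401627/2333867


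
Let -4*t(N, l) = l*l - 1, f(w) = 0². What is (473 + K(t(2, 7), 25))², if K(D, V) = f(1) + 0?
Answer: 223729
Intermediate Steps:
f(w) = 0
t(N, l) = ¼ - l²/4 (t(N, l) = -(l*l - 1)/4 = -(l² - 1)/4 = -(-1 + l²)/4 = ¼ - l²/4)
K(D, V) = 0 (K(D, V) = 0 + 0 = 0)
(473 + K(t(2, 7), 25))² = (473 + 0)² = 473² = 223729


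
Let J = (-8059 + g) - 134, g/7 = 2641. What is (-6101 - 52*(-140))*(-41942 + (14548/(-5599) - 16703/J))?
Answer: -2850370248536919/57636106 ≈ -4.9455e+7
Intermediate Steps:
g = 18487 (g = 7*2641 = 18487)
J = 10294 (J = (-8059 + 18487) - 134 = 10428 - 134 = 10294)
(-6101 - 52*(-140))*(-41942 + (14548/(-5599) - 16703/J)) = (-6101 - 52*(-140))*(-41942 + (14548/(-5599) - 16703/10294)) = (-6101 + 7280)*(-41942 + (14548*(-1/5599) - 16703*1/10294)) = 1179*(-41942 + (-14548/5599 - 16703/10294)) = 1179*(-41942 - 243277209/57636106) = 1179*(-2417616835061/57636106) = -2850370248536919/57636106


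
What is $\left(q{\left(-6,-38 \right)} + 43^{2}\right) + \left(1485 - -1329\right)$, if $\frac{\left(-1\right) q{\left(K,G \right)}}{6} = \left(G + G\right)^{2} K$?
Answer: $212599$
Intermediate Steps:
$q{\left(K,G \right)} = - 24 K G^{2}$ ($q{\left(K,G \right)} = - 6 \left(G + G\right)^{2} K = - 6 \left(2 G\right)^{2} K = - 6 \cdot 4 G^{2} K = - 6 \cdot 4 K G^{2} = - 24 K G^{2}$)
$\left(q{\left(-6,-38 \right)} + 43^{2}\right) + \left(1485 - -1329\right) = \left(\left(-24\right) \left(-6\right) \left(-38\right)^{2} + 43^{2}\right) + \left(1485 - -1329\right) = \left(\left(-24\right) \left(-6\right) 1444 + 1849\right) + \left(1485 + 1329\right) = \left(207936 + 1849\right) + 2814 = 209785 + 2814 = 212599$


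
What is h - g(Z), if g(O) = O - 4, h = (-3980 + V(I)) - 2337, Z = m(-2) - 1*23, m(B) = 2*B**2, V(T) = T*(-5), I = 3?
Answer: -6313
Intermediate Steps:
V(T) = -5*T
Z = -15 (Z = 2*(-2)**2 - 1*23 = 2*4 - 23 = 8 - 23 = -15)
h = -6332 (h = (-3980 - 5*3) - 2337 = (-3980 - 15) - 2337 = -3995 - 2337 = -6332)
g(O) = -4 + O
h - g(Z) = -6332 - (-4 - 15) = -6332 - 1*(-19) = -6332 + 19 = -6313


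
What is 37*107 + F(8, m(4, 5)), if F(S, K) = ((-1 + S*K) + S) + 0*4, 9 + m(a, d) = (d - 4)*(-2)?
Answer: 3878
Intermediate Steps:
m(a, d) = -1 - 2*d (m(a, d) = -9 + (d - 4)*(-2) = -9 + (-4 + d)*(-2) = -9 + (8 - 2*d) = -1 - 2*d)
F(S, K) = -1 + S + K*S (F(S, K) = ((-1 + K*S) + S) + 0 = (-1 + S + K*S) + 0 = -1 + S + K*S)
37*107 + F(8, m(4, 5)) = 37*107 + (-1 + 8 + (-1 - 2*5)*8) = 3959 + (-1 + 8 + (-1 - 10)*8) = 3959 + (-1 + 8 - 11*8) = 3959 + (-1 + 8 - 88) = 3959 - 81 = 3878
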